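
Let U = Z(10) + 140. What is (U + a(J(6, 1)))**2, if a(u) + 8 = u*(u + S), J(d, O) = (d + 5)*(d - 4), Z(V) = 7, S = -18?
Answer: 51529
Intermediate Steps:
J(d, O) = (-4 + d)*(5 + d) (J(d, O) = (5 + d)*(-4 + d) = (-4 + d)*(5 + d))
U = 147 (U = 7 + 140 = 147)
a(u) = -8 + u*(-18 + u) (a(u) = -8 + u*(u - 18) = -8 + u*(-18 + u))
(U + a(J(6, 1)))**2 = (147 + (-8 + (-20 + 6 + 6**2)**2 - 18*(-20 + 6 + 6**2)))**2 = (147 + (-8 + (-20 + 6 + 36)**2 - 18*(-20 + 6 + 36)))**2 = (147 + (-8 + 22**2 - 18*22))**2 = (147 + (-8 + 484 - 396))**2 = (147 + 80)**2 = 227**2 = 51529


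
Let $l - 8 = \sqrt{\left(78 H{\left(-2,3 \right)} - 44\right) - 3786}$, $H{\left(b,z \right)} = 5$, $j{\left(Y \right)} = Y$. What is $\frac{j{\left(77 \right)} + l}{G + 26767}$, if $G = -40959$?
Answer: $- \frac{85}{14192} - \frac{i \sqrt{215}}{3548} \approx -0.0059893 - 0.0041327 i$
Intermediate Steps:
$l = 8 + 4 i \sqrt{215}$ ($l = 8 + \sqrt{\left(78 \cdot 5 - 44\right) - 3786} = 8 + \sqrt{\left(390 - 44\right) - 3786} = 8 + \sqrt{346 - 3786} = 8 + \sqrt{-3440} = 8 + 4 i \sqrt{215} \approx 8.0 + 58.651 i$)
$\frac{j{\left(77 \right)} + l}{G + 26767} = \frac{77 + \left(8 + 4 i \sqrt{215}\right)}{-40959 + 26767} = \frac{85 + 4 i \sqrt{215}}{-14192} = \left(85 + 4 i \sqrt{215}\right) \left(- \frac{1}{14192}\right) = - \frac{85}{14192} - \frac{i \sqrt{215}}{3548}$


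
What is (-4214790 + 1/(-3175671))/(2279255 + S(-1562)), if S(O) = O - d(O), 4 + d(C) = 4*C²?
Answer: 13384786374091/23759351031609 ≈ 0.56335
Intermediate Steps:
d(C) = -4 + 4*C²
S(O) = 4 + O - 4*O² (S(O) = O - (-4 + 4*O²) = O + (4 - 4*O²) = 4 + O - 4*O²)
(-4214790 + 1/(-3175671))/(2279255 + S(-1562)) = (-4214790 + 1/(-3175671))/(2279255 + (4 - 1562 - 4*(-1562)²)) = (-4214790 - 1/3175671)/(2279255 + (4 - 1562 - 4*2439844)) = -13384786374091/(3175671*(2279255 + (4 - 1562 - 9759376))) = -13384786374091/(3175671*(2279255 - 9760934)) = -13384786374091/3175671/(-7481679) = -13384786374091/3175671*(-1/7481679) = 13384786374091/23759351031609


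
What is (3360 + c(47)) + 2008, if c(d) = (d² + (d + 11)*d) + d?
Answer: 10350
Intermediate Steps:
c(d) = d + d² + d*(11 + d) (c(d) = (d² + (11 + d)*d) + d = (d² + d*(11 + d)) + d = d + d² + d*(11 + d))
(3360 + c(47)) + 2008 = (3360 + 2*47*(6 + 47)) + 2008 = (3360 + 2*47*53) + 2008 = (3360 + 4982) + 2008 = 8342 + 2008 = 10350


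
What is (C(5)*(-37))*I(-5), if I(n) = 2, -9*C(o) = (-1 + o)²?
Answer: 1184/9 ≈ 131.56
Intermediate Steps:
C(o) = -(-1 + o)²/9
(C(5)*(-37))*I(-5) = (-(-1 + 5)²/9*(-37))*2 = (-⅑*4²*(-37))*2 = (-⅑*16*(-37))*2 = -16/9*(-37)*2 = (592/9)*2 = 1184/9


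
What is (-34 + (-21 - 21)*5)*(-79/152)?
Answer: 4819/38 ≈ 126.82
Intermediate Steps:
(-34 + (-21 - 21)*5)*(-79/152) = (-34 - 42*5)*(-79*1/152) = (-34 - 210)*(-79/152) = -244*(-79/152) = 4819/38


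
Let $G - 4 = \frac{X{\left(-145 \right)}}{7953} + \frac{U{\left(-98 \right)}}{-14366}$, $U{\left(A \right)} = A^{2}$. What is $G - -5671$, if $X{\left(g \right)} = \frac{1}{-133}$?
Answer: $\frac{3919318044304}{690710097} \approx 5674.3$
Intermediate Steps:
$X{\left(g \right)} = - \frac{1}{133}$
$G = \frac{2301084217}{690710097}$ ($G = 4 + \left(- \frac{1}{133 \cdot 7953} + \frac{\left(-98\right)^{2}}{-14366}\right) = 4 + \left(\left(- \frac{1}{133}\right) \frac{1}{7953} + 9604 \left(- \frac{1}{14366}\right)\right) = 4 - \frac{461756171}{690710097} = \frac{2301084217}{690710097} \approx 3.3315$)
$G - -5671 = \frac{2301084217}{690710097} - -5671 = \frac{2301084217}{690710097} + 5671 = \frac{3919318044304}{690710097}$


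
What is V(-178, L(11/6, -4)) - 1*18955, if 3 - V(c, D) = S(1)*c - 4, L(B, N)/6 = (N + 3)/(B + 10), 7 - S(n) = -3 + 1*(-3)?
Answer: -16634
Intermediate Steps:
S(n) = 13 (S(n) = 7 - (-3 + 1*(-3)) = 7 - (-3 - 3) = 7 - 1*(-6) = 7 + 6 = 13)
L(B, N) = 6*(3 + N)/(10 + B) (L(B, N) = 6*((N + 3)/(B + 10)) = 6*((3 + N)/(10 + B)) = 6*(3 + N)/(10 + B))
V(c, D) = 7 - 13*c (V(c, D) = 3 - (13*c - 4) = 3 - (-4 + 13*c) = 3 + (4 - 13*c) = 7 - 13*c)
V(-178, L(11/6, -4)) - 1*18955 = (7 - 13*(-178)) - 1*18955 = (7 + 2314) - 18955 = 2321 - 18955 = -16634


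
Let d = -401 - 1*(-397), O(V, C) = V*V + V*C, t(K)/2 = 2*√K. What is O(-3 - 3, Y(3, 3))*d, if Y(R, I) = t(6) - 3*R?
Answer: -360 + 96*√6 ≈ -124.85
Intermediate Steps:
t(K) = 4*√K (t(K) = 2*(2*√K) = 4*√K)
Y(R, I) = -3*R + 4*√6 (Y(R, I) = 4*√6 - 3*R = -3*R + 4*√6)
O(V, C) = V² + C*V
d = -4 (d = -401 + 397 = -4)
O(-3 - 3, Y(3, 3))*d = ((-3 - 3)*((-3*3 + 4*√6) + (-3 - 3)))*(-4) = -6*((-9 + 4*√6) - 6)*(-4) = -6*(-15 + 4*√6)*(-4) = (90 - 24*√6)*(-4) = -360 + 96*√6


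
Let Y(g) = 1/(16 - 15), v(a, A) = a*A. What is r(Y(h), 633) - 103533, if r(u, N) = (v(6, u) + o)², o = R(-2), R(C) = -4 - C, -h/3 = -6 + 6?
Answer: -103517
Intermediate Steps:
v(a, A) = A*a
h = 0 (h = -3*(-6 + 6) = -3*0 = 0)
Y(g) = 1 (Y(g) = 1/1 = 1)
o = -2 (o = -4 - 1*(-2) = -4 + 2 = -2)
r(u, N) = (-2 + 6*u)² (r(u, N) = (u*6 - 2)² = (6*u - 2)² = (-2 + 6*u)²)
r(Y(h), 633) - 103533 = 4*(-1 + 3*1)² - 103533 = 4*(-1 + 3)² - 103533 = 4*2² - 103533 = 4*4 - 103533 = 16 - 103533 = -103517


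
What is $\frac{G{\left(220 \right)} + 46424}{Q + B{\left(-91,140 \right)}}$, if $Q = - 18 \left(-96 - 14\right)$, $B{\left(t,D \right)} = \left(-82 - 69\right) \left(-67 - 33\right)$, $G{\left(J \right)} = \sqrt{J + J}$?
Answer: $\frac{829}{305} + \frac{\sqrt{110}}{8540} \approx 2.7193$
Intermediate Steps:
$G{\left(J \right)} = \sqrt{2} \sqrt{J}$ ($G{\left(J \right)} = \sqrt{2 J} = \sqrt{2} \sqrt{J}$)
$B{\left(t,D \right)} = 15100$ ($B{\left(t,D \right)} = \left(-151\right) \left(-100\right) = 15100$)
$Q = 1980$ ($Q = \left(-18\right) \left(-110\right) = 1980$)
$\frac{G{\left(220 \right)} + 46424}{Q + B{\left(-91,140 \right)}} = \frac{\sqrt{2} \sqrt{220} + 46424}{1980 + 15100} = \frac{\sqrt{2} \cdot 2 \sqrt{55} + 46424}{17080} = \left(2 \sqrt{110} + 46424\right) \frac{1}{17080} = \left(46424 + 2 \sqrt{110}\right) \frac{1}{17080} = \frac{829}{305} + \frac{\sqrt{110}}{8540}$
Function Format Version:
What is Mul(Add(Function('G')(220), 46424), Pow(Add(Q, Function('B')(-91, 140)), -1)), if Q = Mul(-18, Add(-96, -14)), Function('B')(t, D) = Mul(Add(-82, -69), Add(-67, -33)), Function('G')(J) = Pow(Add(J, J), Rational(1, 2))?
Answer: Add(Rational(829, 305), Mul(Rational(1, 8540), Pow(110, Rational(1, 2)))) ≈ 2.7193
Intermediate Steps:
Function('G')(J) = Mul(Pow(2, Rational(1, 2)), Pow(J, Rational(1, 2))) (Function('G')(J) = Pow(Mul(2, J), Rational(1, 2)) = Mul(Pow(2, Rational(1, 2)), Pow(J, Rational(1, 2))))
Function('B')(t, D) = 15100 (Function('B')(t, D) = Mul(-151, -100) = 15100)
Q = 1980 (Q = Mul(-18, -110) = 1980)
Mul(Add(Function('G')(220), 46424), Pow(Add(Q, Function('B')(-91, 140)), -1)) = Mul(Add(Mul(Pow(2, Rational(1, 2)), Pow(220, Rational(1, 2))), 46424), Pow(Add(1980, 15100), -1)) = Mul(Add(Mul(Pow(2, Rational(1, 2)), Mul(2, Pow(55, Rational(1, 2)))), 46424), Pow(17080, -1)) = Mul(Add(Mul(2, Pow(110, Rational(1, 2))), 46424), Rational(1, 17080)) = Mul(Add(46424, Mul(2, Pow(110, Rational(1, 2)))), Rational(1, 17080)) = Add(Rational(829, 305), Mul(Rational(1, 8540), Pow(110, Rational(1, 2))))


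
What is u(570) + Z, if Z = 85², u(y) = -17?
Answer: 7208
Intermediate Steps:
Z = 7225
u(570) + Z = -17 + 7225 = 7208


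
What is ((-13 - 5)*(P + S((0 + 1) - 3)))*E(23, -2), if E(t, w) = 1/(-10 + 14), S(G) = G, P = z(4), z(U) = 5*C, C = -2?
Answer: 54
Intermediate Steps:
z(U) = -10 (z(U) = 5*(-2) = -10)
P = -10
E(t, w) = ¼ (E(t, w) = 1/4 = ¼)
((-13 - 5)*(P + S((0 + 1) - 3)))*E(23, -2) = ((-13 - 5)*(-10 + ((0 + 1) - 3)))*(¼) = -18*(-10 + (1 - 3))*(¼) = -18*(-10 - 2)*(¼) = -18*(-12)*(¼) = 216*(¼) = 54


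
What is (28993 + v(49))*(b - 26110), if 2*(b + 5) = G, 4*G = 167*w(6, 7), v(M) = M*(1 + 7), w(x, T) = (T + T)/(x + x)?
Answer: -12266778045/16 ≈ -7.6667e+8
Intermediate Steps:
w(x, T) = T/x (w(x, T) = (2*T)/((2*x)) = (2*T)*(1/(2*x)) = T/x)
v(M) = 8*M (v(M) = M*8 = 8*M)
G = 1169/24 (G = (167*(7/6))/4 = (¼)*(1169/6) = 1169/24 ≈ 48.708)
b = 929/48 (b = -5 + (½)*(1169/24) = -5 + 1169/48 = 929/48 ≈ 19.354)
(28993 + v(49))*(b - 26110) = (28993 + 8*49)*(929/48 - 26110) = (28993 + 392)*(-1252351/48) = 29385*(-1252351/48) = -12266778045/16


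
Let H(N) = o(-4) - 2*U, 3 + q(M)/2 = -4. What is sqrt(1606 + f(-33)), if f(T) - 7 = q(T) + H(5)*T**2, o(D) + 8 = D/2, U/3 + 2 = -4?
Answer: 13*sqrt(177) ≈ 172.95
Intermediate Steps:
U = -18 (U = -6 + 3*(-4) = -6 - 12 = -18)
o(D) = -8 + D/2
q(M) = -14 (q(M) = -6 + 2*(-4) = -6 - 8 = -14)
H(N) = 26 (H(N) = (-8 + (1/2)*(-4)) - 2*(-18) = (-8 - 2) + 36 = -10 + 36 = 26)
f(T) = -7 + 26*T**2 (f(T) = 7 + (-14 + 26*T**2) = -7 + 26*T**2)
sqrt(1606 + f(-33)) = sqrt(1606 + (-7 + 26*(-33)**2)) = sqrt(1606 + (-7 + 26*1089)) = sqrt(1606 + (-7 + 28314)) = sqrt(1606 + 28307) = sqrt(29913) = 13*sqrt(177)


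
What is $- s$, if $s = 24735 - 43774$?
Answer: $19039$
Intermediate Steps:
$s = -19039$ ($s = 24735 - 43774 = -19039$)
$- s = \left(-1\right) \left(-19039\right) = 19039$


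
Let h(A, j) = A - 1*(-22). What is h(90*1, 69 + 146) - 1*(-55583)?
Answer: 55695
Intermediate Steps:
h(A, j) = 22 + A (h(A, j) = A + 22 = 22 + A)
h(90*1, 69 + 146) - 1*(-55583) = (22 + 90*1) - 1*(-55583) = (22 + 90) + 55583 = 112 + 55583 = 55695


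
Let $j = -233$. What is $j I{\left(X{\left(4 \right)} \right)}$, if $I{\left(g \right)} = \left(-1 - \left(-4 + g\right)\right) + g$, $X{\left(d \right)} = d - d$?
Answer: $-699$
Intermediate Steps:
$X{\left(d \right)} = 0$
$I{\left(g \right)} = 3$ ($I{\left(g \right)} = \left(3 - g\right) + g = 3$)
$j I{\left(X{\left(4 \right)} \right)} = \left(-233\right) 3 = -699$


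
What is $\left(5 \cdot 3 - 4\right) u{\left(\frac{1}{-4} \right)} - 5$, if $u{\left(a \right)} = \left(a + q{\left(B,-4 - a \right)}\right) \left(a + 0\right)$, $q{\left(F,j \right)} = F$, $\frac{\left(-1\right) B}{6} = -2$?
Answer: $- \frac{597}{16} \approx -37.313$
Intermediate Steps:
$B = 12$ ($B = \left(-6\right) \left(-2\right) = 12$)
$u{\left(a \right)} = a \left(12 + a\right)$ ($u{\left(a \right)} = \left(a + 12\right) \left(a + 0\right) = \left(12 + a\right) a = a \left(12 + a\right)$)
$\left(5 \cdot 3 - 4\right) u{\left(\frac{1}{-4} \right)} - 5 = \left(5 \cdot 3 - 4\right) \frac{12 + \frac{1}{-4}}{-4} - 5 = \left(15 - 4\right) \left(- \frac{12 - \frac{1}{4}}{4}\right) - 5 = 11 \left(\left(- \frac{1}{4}\right) \frac{47}{4}\right) - 5 = 11 \left(- \frac{47}{16}\right) - 5 = - \frac{517}{16} - 5 = - \frac{597}{16}$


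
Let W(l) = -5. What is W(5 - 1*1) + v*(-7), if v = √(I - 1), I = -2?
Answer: -5 - 7*I*√3 ≈ -5.0 - 12.124*I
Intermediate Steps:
v = I*√3 (v = √(-2 - 1) = √(-3) = I*√3 ≈ 1.732*I)
W(5 - 1*1) + v*(-7) = -5 + (I*√3)*(-7) = -5 - 7*I*√3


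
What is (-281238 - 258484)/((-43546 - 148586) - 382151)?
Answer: 539722/574283 ≈ 0.93982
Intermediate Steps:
(-281238 - 258484)/((-43546 - 148586) - 382151) = -539722/(-192132 - 382151) = -539722/(-574283) = -539722*(-1/574283) = 539722/574283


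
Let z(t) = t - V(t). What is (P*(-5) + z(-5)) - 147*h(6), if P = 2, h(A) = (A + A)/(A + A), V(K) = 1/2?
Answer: -325/2 ≈ -162.50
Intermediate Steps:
V(K) = 1/2
h(A) = 1 (h(A) = (2*A)/((2*A)) = (2*A)*(1/(2*A)) = 1)
z(t) = -1/2 + t (z(t) = t - 1*1/2 = t - 1/2 = -1/2 + t)
(P*(-5) + z(-5)) - 147*h(6) = (2*(-5) + (-1/2 - 5)) - 147*1 = (-10 - 11/2) - 147 = -31/2 - 147 = -325/2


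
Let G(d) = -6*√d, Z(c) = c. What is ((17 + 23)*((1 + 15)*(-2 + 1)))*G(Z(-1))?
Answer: 3840*I ≈ 3840.0*I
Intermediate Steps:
((17 + 23)*((1 + 15)*(-2 + 1)))*G(Z(-1)) = ((17 + 23)*((1 + 15)*(-2 + 1)))*(-6*I) = (40*(16*(-1)))*(-6*I) = (40*(-16))*(-6*I) = -(-3840)*I = 3840*I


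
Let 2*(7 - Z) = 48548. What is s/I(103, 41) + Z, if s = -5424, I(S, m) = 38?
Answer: -463785/19 ≈ -24410.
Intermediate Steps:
Z = -24267 (Z = 7 - ½*48548 = 7 - 24274 = -24267)
s/I(103, 41) + Z = -5424/38 - 24267 = -5424*1/38 - 24267 = -2712/19 - 24267 = -463785/19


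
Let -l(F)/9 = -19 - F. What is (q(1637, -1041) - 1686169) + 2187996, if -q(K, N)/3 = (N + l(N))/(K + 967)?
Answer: 435596075/868 ≈ 5.0184e+5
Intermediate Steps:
l(F) = 171 + 9*F (l(F) = -9*(-19 - F) = 171 + 9*F)
q(K, N) = -3*(171 + 10*N)/(967 + K) (q(K, N) = -3*(N + (171 + 9*N))/(K + 967) = -3*(171 + 10*N)/(967 + K))
(q(1637, -1041) - 1686169) + 2187996 = (3*(-171 - 10*(-1041))/(967 + 1637) - 1686169) + 2187996 = (3*(-171 + 10410)/2604 - 1686169) + 2187996 = (3*(1/2604)*10239 - 1686169) + 2187996 = (10239/868 - 1686169) + 2187996 = -1463584453/868 + 2187996 = 435596075/868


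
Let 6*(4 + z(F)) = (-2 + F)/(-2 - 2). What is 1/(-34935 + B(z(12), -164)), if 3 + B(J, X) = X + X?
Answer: -1/35266 ≈ -2.8356e-5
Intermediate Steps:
z(F) = -47/12 - F/24 (z(F) = -4 + ((-2 + F)/(-2 - 2))/6 = -4 + ((-2 + F)/(-4))/6 = -4 + ((-2 + F)*(-1/4))/6 = -4 + (1/2 - F/4)/6 = -4 + (1/12 - F/24) = -47/12 - F/24)
B(J, X) = -3 + 2*X (B(J, X) = -3 + (X + X) = -3 + 2*X)
1/(-34935 + B(z(12), -164)) = 1/(-34935 + (-3 + 2*(-164))) = 1/(-34935 + (-3 - 328)) = 1/(-34935 - 331) = 1/(-35266) = -1/35266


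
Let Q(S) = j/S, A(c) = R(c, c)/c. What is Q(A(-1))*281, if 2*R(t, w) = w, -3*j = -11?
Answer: 6182/3 ≈ 2060.7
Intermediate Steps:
j = 11/3 (j = -1/3*(-11) = 11/3 ≈ 3.6667)
R(t, w) = w/2
A(c) = 1/2 (A(c) = (c/2)/c = 1/2)
Q(S) = 11/(3*S)
Q(A(-1))*281 = (11/(3*(1/2)))*281 = ((11/3)*2)*281 = (22/3)*281 = 6182/3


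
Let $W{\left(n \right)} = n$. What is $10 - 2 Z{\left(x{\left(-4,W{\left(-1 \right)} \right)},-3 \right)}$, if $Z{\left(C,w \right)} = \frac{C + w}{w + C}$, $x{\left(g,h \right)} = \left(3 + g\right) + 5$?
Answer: $8$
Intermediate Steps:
$x{\left(g,h \right)} = 8 + g$
$Z{\left(C,w \right)} = 1$ ($Z{\left(C,w \right)} = \frac{C + w}{C + w} = 1$)
$10 - 2 Z{\left(x{\left(-4,W{\left(-1 \right)} \right)},-3 \right)} = 10 - 2 = 8$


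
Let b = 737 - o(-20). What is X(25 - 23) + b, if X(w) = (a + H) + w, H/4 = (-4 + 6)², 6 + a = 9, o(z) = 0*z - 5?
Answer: 763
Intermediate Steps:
o(z) = -5 (o(z) = 0 - 5 = -5)
a = 3 (a = -6 + 9 = 3)
H = 16 (H = 4*(-4 + 6)² = 4*2² = 4*4 = 16)
b = 742 (b = 737 - 1*(-5) = 737 + 5 = 742)
X(w) = 19 + w (X(w) = (3 + 16) + w = 19 + w)
X(25 - 23) + b = (19 + (25 - 23)) + 742 = (19 + 2) + 742 = 21 + 742 = 763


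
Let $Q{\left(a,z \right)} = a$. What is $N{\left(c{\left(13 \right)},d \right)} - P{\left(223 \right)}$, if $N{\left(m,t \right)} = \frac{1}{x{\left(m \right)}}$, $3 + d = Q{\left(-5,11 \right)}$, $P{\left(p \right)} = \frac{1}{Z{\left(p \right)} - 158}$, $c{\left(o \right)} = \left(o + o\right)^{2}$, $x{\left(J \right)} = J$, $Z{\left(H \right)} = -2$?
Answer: $\frac{209}{27040} \approx 0.0077293$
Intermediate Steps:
$c{\left(o \right)} = 4 o^{2}$ ($c{\left(o \right)} = \left(2 o\right)^{2} = 4 o^{2}$)
$P{\left(p \right)} = - \frac{1}{160}$ ($P{\left(p \right)} = \frac{1}{-2 - 158} = \frac{1}{-160} = - \frac{1}{160}$)
$d = -8$ ($d = -3 - 5 = -8$)
$N{\left(m,t \right)} = \frac{1}{m}$
$N{\left(c{\left(13 \right)},d \right)} - P{\left(223 \right)} = \frac{1}{4 \cdot 13^{2}} - - \frac{1}{160} = \frac{1}{4 \cdot 169} + \frac{1}{160} = \frac{1}{676} + \frac{1}{160} = \frac{209}{27040}$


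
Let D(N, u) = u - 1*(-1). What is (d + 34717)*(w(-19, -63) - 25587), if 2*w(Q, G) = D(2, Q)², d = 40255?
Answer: -1906163100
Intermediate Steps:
D(N, u) = 1 + u (D(N, u) = u + 1 = 1 + u)
w(Q, G) = (1 + Q)²/2
(d + 34717)*(w(-19, -63) - 25587) = (40255 + 34717)*((1 - 19)²/2 - 25587) = 74972*((½)*(-18)² - 25587) = 74972*((½)*324 - 25587) = 74972*(162 - 25587) = 74972*(-25425) = -1906163100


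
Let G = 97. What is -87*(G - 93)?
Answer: -348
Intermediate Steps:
-87*(G - 93) = -87*(97 - 93) = -87*4 = -348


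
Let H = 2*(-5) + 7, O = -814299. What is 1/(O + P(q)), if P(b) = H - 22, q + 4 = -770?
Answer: -1/814324 ≈ -1.2280e-6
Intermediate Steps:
q = -774 (q = -4 - 770 = -774)
H = -3 (H = -10 + 7 = -3)
P(b) = -25 (P(b) = -3 - 22 = -25)
1/(O + P(q)) = 1/(-814299 - 25) = 1/(-814324) = -1/814324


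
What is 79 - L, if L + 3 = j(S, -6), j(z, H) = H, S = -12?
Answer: 88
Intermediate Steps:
L = -9 (L = -3 - 6 = -9)
79 - L = 79 - 1*(-9) = 79 + 9 = 88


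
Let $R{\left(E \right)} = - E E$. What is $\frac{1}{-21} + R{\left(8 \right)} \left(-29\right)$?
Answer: $\frac{38975}{21} \approx 1856.0$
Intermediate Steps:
$R{\left(E \right)} = - E^{2}$
$\frac{1}{-21} + R{\left(8 \right)} \left(-29\right) = \frac{1}{-21} + - 8^{2} \left(-29\right) = - \frac{1}{21} + \left(-1\right) 64 \left(-29\right) = - \frac{1}{21} - -1856 = - \frac{1}{21} + 1856 = \frac{38975}{21}$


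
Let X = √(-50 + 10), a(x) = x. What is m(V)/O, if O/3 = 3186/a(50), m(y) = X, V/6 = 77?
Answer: 50*I*√10/4779 ≈ 0.033085*I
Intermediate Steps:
V = 462 (V = 6*77 = 462)
X = 2*I*√10 (X = √(-40) = 2*I*√10 ≈ 6.3246*I)
m(y) = 2*I*√10
O = 4779/25 (O = 3*(3186/50) = 3*(3186*(1/50)) = 3*(1593/25) = 4779/25 ≈ 191.16)
m(V)/O = (2*I*√10)/(4779/25) = (2*I*√10)*(25/4779) = 50*I*√10/4779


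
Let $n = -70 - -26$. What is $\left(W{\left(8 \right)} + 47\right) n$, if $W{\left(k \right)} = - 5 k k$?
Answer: $12012$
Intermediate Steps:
$n = -44$ ($n = -70 + 26 = -44$)
$W{\left(k \right)} = - 5 k^{2}$
$\left(W{\left(8 \right)} + 47\right) n = \left(- 5 \cdot 8^{2} + 47\right) \left(-44\right) = \left(\left(-5\right) 64 + 47\right) \left(-44\right) = \left(-320 + 47\right) \left(-44\right) = \left(-273\right) \left(-44\right) = 12012$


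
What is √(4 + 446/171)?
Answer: √21470/57 ≈ 2.5706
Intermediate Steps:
√(4 + 446/171) = √(1130/171) = √21470/57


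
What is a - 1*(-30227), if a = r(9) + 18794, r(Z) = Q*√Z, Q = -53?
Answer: 48862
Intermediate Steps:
r(Z) = -53*√Z
a = 18635 (a = -53*√9 + 18794 = -53*3 + 18794 = -159 + 18794 = 18635)
a - 1*(-30227) = 18635 - 1*(-30227) = 18635 + 30227 = 48862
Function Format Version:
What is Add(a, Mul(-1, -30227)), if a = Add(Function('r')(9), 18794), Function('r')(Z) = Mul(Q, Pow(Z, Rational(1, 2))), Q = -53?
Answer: 48862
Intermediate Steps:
Function('r')(Z) = Mul(-53, Pow(Z, Rational(1, 2)))
a = 18635 (a = Add(Mul(-53, Pow(9, Rational(1, 2))), 18794) = Add(Mul(-53, 3), 18794) = Add(-159, 18794) = 18635)
Add(a, Mul(-1, -30227)) = Add(18635, Mul(-1, -30227)) = Add(18635, 30227) = 48862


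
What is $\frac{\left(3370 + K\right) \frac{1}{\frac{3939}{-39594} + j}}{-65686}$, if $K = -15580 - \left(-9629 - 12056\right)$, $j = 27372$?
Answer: $- \frac{62525525}{11864676387149} \approx -5.2699 \cdot 10^{-6}$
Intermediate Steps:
$K = 6105$ ($K = -15580 - \left(-9629 - 12056\right) = -15580 - -21685 = -15580 + 21685 = 6105$)
$\frac{\left(3370 + K\right) \frac{1}{\frac{3939}{-39594} + j}}{-65686} = \frac{\left(3370 + 6105\right) \frac{1}{\frac{3939}{-39594} + 27372}}{-65686} = \frac{9475}{3939 \left(- \frac{1}{39594}\right) + 27372} \left(- \frac{1}{65686}\right) = \frac{9475}{- \frac{1313}{13198} + 27372} \left(- \frac{1}{65686}\right) = \frac{9475}{\frac{361254343}{13198}} \left(- \frac{1}{65686}\right) = 9475 \cdot \frac{13198}{361254343} \left(- \frac{1}{65686}\right) = \frac{125051050}{361254343} \left(- \frac{1}{65686}\right) = - \frac{62525525}{11864676387149}$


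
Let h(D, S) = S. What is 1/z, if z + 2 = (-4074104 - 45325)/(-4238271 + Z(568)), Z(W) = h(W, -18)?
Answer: -1412763/1452383 ≈ -0.97272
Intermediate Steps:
Z(W) = -18
z = -1452383/1412763 (z = -2 + (-4074104 - 45325)/(-4238271 - 18) = -2 - 4119429/(-4238289) = -2 - 4119429*(-1/4238289) = -2 + 1373143/1412763 = -1452383/1412763 ≈ -1.0280)
1/z = 1/(-1452383/1412763) = -1412763/1452383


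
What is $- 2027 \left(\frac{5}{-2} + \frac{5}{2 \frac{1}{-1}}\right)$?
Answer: $10135$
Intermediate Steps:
$- 2027 \left(\frac{5}{-2} + \frac{5}{2 \frac{1}{-1}}\right) = - 2027 \left(5 \left(- \frac{1}{2}\right) + \frac{5}{2 \left(-1\right)}\right) = - 2027 \left(- \frac{5}{2} + \frac{5}{-2}\right) = - 2027 \left(- \frac{5}{2} + 5 \left(- \frac{1}{2}\right)\right) = - 2027 \left(- \frac{5}{2} - \frac{5}{2}\right) = \left(-2027\right) \left(-5\right) = 10135$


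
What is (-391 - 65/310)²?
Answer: 588305025/3844 ≈ 1.5305e+5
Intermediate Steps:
(-391 - 65/310)² = (-391 - 65*1/310)² = (-391 - 13/62)² = (-24255/62)² = 588305025/3844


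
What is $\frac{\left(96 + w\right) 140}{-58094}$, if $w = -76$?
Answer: $- \frac{1400}{29047} \approx -0.048198$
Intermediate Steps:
$\frac{\left(96 + w\right) 140}{-58094} = \frac{\left(96 - 76\right) 140}{-58094} = 20 \cdot 140 \left(- \frac{1}{58094}\right) = 2800 \left(- \frac{1}{58094}\right) = - \frac{1400}{29047}$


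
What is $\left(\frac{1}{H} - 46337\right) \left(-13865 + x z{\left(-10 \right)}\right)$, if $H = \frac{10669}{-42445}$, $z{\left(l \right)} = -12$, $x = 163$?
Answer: $\frac{7822090638258}{10669} \approx 7.3316 \cdot 10^{8}$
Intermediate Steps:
$H = - \frac{10669}{42445}$ ($H = 10669 \left(- \frac{1}{42445}\right) = - \frac{10669}{42445} \approx -0.25136$)
$\left(\frac{1}{H} - 46337\right) \left(-13865 + x z{\left(-10 \right)}\right) = \left(\frac{1}{- \frac{10669}{42445}} - 46337\right) \left(-13865 + 163 \left(-12\right)\right) = \left(- \frac{42445}{10669} - 46337\right) \left(-13865 - 1956\right) = \left(- \frac{494411898}{10669}\right) \left(-15821\right) = \frac{7822090638258}{10669}$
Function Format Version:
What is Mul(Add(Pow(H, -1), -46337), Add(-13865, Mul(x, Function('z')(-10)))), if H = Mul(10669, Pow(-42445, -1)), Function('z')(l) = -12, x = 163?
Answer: Rational(7822090638258, 10669) ≈ 7.3316e+8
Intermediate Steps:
H = Rational(-10669, 42445) (H = Mul(10669, Rational(-1, 42445)) = Rational(-10669, 42445) ≈ -0.25136)
Mul(Add(Pow(H, -1), -46337), Add(-13865, Mul(x, Function('z')(-10)))) = Mul(Add(Pow(Rational(-10669, 42445), -1), -46337), Add(-13865, Mul(163, -12))) = Mul(Add(Rational(-42445, 10669), -46337), Add(-13865, -1956)) = Mul(Rational(-494411898, 10669), -15821) = Rational(7822090638258, 10669)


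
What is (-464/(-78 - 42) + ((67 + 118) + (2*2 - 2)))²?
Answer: 8196769/225 ≈ 36430.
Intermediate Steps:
(-464/(-78 - 42) + ((67 + 118) + (2*2 - 2)))² = (-464/(-120) + (185 + (4 - 2)))² = (-464*(-1/120) + (185 + 2))² = (58/15 + 187)² = (2863/15)² = 8196769/225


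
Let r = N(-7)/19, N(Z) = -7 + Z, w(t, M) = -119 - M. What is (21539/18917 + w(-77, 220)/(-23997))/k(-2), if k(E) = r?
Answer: -87214041/55748399 ≈ -1.5644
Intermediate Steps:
r = -14/19 (r = (-7 - 7)/19 = -14*1/19 = -14/19 ≈ -0.73684)
k(E) = -14/19
(21539/18917 + w(-77, 220)/(-23997))/k(-2) = (21539/18917 + (-119 - 1*220)/(-23997))/(-14/19) = (21539*(1/18917) + (-119 - 220)*(-1/23997))*(-19/14) = (21539/18917 - 339*(-1/23997))*(-19/14) = (21539/18917 + 113/7999)*(-19/14) = (174428082/151317083)*(-19/14) = -87214041/55748399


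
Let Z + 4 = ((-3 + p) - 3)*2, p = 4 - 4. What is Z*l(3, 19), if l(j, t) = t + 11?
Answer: -480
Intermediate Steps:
l(j, t) = 11 + t
p = 0
Z = -16 (Z = -4 + ((-3 + 0) - 3)*2 = -4 + (-3 - 3)*2 = -4 - 6*2 = -4 - 12 = -16)
Z*l(3, 19) = -16*(11 + 19) = -16*30 = -480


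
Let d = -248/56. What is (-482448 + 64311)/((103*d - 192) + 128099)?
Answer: -2926959/892156 ≈ -3.2808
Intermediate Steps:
d = -31/7 (d = -248*1/56 = -31/7 ≈ -4.4286)
(-482448 + 64311)/((103*d - 192) + 128099) = (-482448 + 64311)/((103*(-31/7) - 192) + 128099) = -418137/((-3193/7 - 192) + 128099) = -418137/(-4537/7 + 128099) = -418137/892156/7 = -418137*7/892156 = -2926959/892156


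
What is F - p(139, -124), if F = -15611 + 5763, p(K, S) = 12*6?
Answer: -9920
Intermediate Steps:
p(K, S) = 72
F = -9848
F - p(139, -124) = -9848 - 1*72 = -9848 - 72 = -9920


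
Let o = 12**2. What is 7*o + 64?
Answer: 1072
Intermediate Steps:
o = 144
7*o + 64 = 7*144 + 64 = 1008 + 64 = 1072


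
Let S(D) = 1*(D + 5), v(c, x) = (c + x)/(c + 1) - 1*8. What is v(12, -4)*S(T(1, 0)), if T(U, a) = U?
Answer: -576/13 ≈ -44.308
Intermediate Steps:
v(c, x) = -8 + (c + x)/(1 + c) (v(c, x) = (c + x)/(1 + c) - 8 = -8 + (c + x)/(1 + c))
S(D) = 5 + D (S(D) = 1*(5 + D) = 5 + D)
v(12, -4)*S(T(1, 0)) = ((-8 - 4 - 7*12)/(1 + 12))*(5 + 1) = ((-8 - 4 - 84)/13)*6 = ((1/13)*(-96))*6 = -96/13*6 = -576/13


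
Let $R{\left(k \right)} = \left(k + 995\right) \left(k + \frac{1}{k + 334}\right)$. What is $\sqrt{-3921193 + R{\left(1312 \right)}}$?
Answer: $\frac{i \sqrt{2423232816922}}{1646} \approx 945.73 i$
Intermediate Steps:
$R{\left(k \right)} = \left(995 + k\right) \left(k + \frac{1}{334 + k}\right)$
$\sqrt{-3921193 + R{\left(1312 \right)}} = \sqrt{-3921193 + \frac{995 + 1312^{3} + 1329 \cdot 1312^{2} + 332331 \cdot 1312}{334 + 1312}} = \sqrt{-3921193 + \frac{995 + 2258403328 + 1329 \cdot 1721344 + 436018272}{1646}} = \sqrt{-3921193 + \frac{995 + 2258403328 + 2287666176 + 436018272}{1646}} = \sqrt{-3921193 + \frac{1}{1646} \cdot 4982088771} = \sqrt{-3921193 + \frac{4982088771}{1646}} = \sqrt{- \frac{1472194907}{1646}} = \frac{i \sqrt{2423232816922}}{1646}$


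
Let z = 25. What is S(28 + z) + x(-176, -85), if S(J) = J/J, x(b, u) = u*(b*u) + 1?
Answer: -1271598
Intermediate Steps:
x(b, u) = 1 + b*u² (x(b, u) = b*u² + 1 = 1 + b*u²)
S(J) = 1
S(28 + z) + x(-176, -85) = 1 + (1 - 176*(-85)²) = 1 + (1 - 176*7225) = 1 + (1 - 1271600) = 1 - 1271599 = -1271598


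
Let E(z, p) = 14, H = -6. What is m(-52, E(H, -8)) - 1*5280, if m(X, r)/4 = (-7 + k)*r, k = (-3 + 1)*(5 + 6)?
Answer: -6904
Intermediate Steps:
k = -22 (k = -2*11 = -22)
m(X, r) = -116*r (m(X, r) = 4*((-7 - 22)*r) = 4*(-29*r) = -116*r)
m(-52, E(H, -8)) - 1*5280 = -116*14 - 1*5280 = -1624 - 5280 = -6904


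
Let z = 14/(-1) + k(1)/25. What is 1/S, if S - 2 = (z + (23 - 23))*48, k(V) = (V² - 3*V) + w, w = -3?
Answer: -5/3398 ≈ -0.0014715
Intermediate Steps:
k(V) = -3 + V² - 3*V (k(V) = (V² - 3*V) - 3 = -3 + V² - 3*V)
z = -71/5 (z = 14/(-1) + (-3 + 1² - 3*1)/25 = 14*(-1) + (-3 + 1 - 3)*(1/25) = -14 - 5*1/25 = -14 - ⅕ = -71/5 ≈ -14.200)
S = -3398/5 (S = 2 + (-71/5 + (23 - 23))*48 = 2 + (-71/5 + 0)*48 = 2 - 71/5*48 = 2 - 3408/5 = -3398/5 ≈ -679.60)
1/S = 1/(-3398/5) = -5/3398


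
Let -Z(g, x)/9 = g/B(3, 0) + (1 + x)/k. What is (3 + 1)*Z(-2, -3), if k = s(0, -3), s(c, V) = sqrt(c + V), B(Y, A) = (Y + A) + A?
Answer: 24 - 24*I*sqrt(3) ≈ 24.0 - 41.569*I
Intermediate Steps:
B(Y, A) = Y + 2*A (B(Y, A) = (A + Y) + A = Y + 2*A)
s(c, V) = sqrt(V + c)
k = I*sqrt(3) (k = sqrt(-3 + 0) = sqrt(-3) = I*sqrt(3) ≈ 1.732*I)
Z(g, x) = -3*g + 3*I*sqrt(3)*(1 + x) (Z(g, x) = -9*(g/(3 + 2*0) + (1 + x)/((I*sqrt(3)))) = -9*(g/(3 + 0) + (1 + x)*(-I*sqrt(3)/3)) = -9*(g/3 - I*sqrt(3)*(1 + x)/3) = -3*g + 3*I*sqrt(3)*(1 + x))
(3 + 1)*Z(-2, -3) = (3 + 1)*(-3*(-2) + 3*I*sqrt(3) + 3*I*(-3)*sqrt(3)) = 4*(6 + 3*I*sqrt(3) - 9*I*sqrt(3)) = 4*(6 - 6*I*sqrt(3)) = 24 - 24*I*sqrt(3)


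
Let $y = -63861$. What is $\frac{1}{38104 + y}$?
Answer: $- \frac{1}{25757} \approx -3.8824 \cdot 10^{-5}$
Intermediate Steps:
$\frac{1}{38104 + y} = \frac{1}{38104 - 63861} = \frac{1}{-25757} = - \frac{1}{25757}$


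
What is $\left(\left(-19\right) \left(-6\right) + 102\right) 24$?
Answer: $5184$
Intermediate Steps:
$\left(\left(-19\right) \left(-6\right) + 102\right) 24 = \left(114 + 102\right) 24 = 216 \cdot 24 = 5184$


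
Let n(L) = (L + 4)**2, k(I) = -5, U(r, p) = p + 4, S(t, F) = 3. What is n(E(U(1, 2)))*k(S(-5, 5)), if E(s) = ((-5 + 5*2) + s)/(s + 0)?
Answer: -6125/36 ≈ -170.14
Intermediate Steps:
U(r, p) = 4 + p
E(s) = (5 + s)/s (E(s) = ((-5 + 10) + s)/s = (5 + s)/s)
n(L) = (4 + L)**2
n(E(U(1, 2)))*k(S(-5, 5)) = (4 + (5 + (4 + 2))/(4 + 2))**2*(-5) = (4 + (5 + 6)/6)**2*(-5) = (4 + (1/6)*11)**2*(-5) = (4 + 11/6)**2*(-5) = (35/6)**2*(-5) = (1225/36)*(-5) = -6125/36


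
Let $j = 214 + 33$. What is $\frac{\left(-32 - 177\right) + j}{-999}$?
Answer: $- \frac{38}{999} \approx -0.038038$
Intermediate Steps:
$j = 247$
$\frac{\left(-32 - 177\right) + j}{-999} = \frac{\left(-32 - 177\right) + 247}{-999} = \left(\left(-32 - 177\right) + 247\right) \left(- \frac{1}{999}\right) = \left(-209 + 247\right) \left(- \frac{1}{999}\right) = 38 \left(- \frac{1}{999}\right) = - \frac{38}{999}$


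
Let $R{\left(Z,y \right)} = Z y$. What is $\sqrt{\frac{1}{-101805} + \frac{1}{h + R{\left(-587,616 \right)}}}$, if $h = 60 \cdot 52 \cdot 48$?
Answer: $\frac{i \sqrt{1690939131384030}}{10782778380} \approx 0.0038136 i$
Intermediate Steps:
$h = 149760$ ($h = 3120 \cdot 48 = 149760$)
$\sqrt{\frac{1}{-101805} + \frac{1}{h + R{\left(-587,616 \right)}}} = \sqrt{\frac{1}{-101805} + \frac{1}{149760 - 361592}} = \sqrt{- \frac{1}{101805} + \frac{1}{149760 - 361592}} = \sqrt{- \frac{1}{101805} + \frac{1}{-211832}} = \sqrt{- \frac{1}{101805} - \frac{1}{211832}} = \sqrt{- \frac{313637}{21565556760}} = \frac{i \sqrt{1690939131384030}}{10782778380}$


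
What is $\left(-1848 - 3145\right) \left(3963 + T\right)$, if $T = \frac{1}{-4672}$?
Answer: $- \frac{92446069055}{4672} \approx -1.9787 \cdot 10^{7}$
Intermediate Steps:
$T = - \frac{1}{4672} \approx -0.00021404$
$\left(-1848 - 3145\right) \left(3963 + T\right) = \left(-1848 - 3145\right) \left(3963 - \frac{1}{4672}\right) = \left(-1848 - 3145\right) \frac{18515135}{4672} = \left(-4993\right) \frac{18515135}{4672} = - \frac{92446069055}{4672}$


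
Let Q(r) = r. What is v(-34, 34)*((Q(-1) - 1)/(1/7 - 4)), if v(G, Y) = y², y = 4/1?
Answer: 224/27 ≈ 8.2963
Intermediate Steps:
y = 4 (y = 4*1 = 4)
v(G, Y) = 16 (v(G, Y) = 4² = 16)
v(-34, 34)*((Q(-1) - 1)/(1/7 - 4)) = 16*((-1 - 1)/(1/7 - 4)) = 16*(-2/(⅐ - 4)) = 16*(-2/(-27/7)) = 16*(-2*(-7/27)) = 16*(14/27) = 224/27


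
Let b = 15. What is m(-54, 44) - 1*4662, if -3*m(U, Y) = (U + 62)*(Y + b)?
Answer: -14458/3 ≈ -4819.3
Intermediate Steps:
m(U, Y) = -(15 + Y)*(62 + U)/3 (m(U, Y) = -(U + 62)*(Y + 15)/3 = -(62 + U)*(15 + Y)/3 = -(15 + Y)*(62 + U)/3)
m(-54, 44) - 1*4662 = (-310 - 5*(-54) - 62/3*44 - ⅓*(-54)*44) - 1*4662 = (-310 + 270 - 2728/3 + 792) - 4662 = -472/3 - 4662 = -14458/3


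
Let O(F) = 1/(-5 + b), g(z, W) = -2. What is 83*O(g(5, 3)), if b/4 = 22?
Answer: 1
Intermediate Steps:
b = 88 (b = 4*22 = 88)
O(F) = 1/83 (O(F) = 1/(-5 + 88) = 1/83)
83*O(g(5, 3)) = 83*(1/83) = 1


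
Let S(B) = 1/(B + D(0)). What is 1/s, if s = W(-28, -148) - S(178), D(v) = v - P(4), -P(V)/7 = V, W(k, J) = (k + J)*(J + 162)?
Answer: -206/507585 ≈ -0.00040584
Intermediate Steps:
W(k, J) = (162 + J)*(J + k) (W(k, J) = (J + k)*(162 + J) = (162 + J)*(J + k))
P(V) = -7*V
D(v) = 28 + v (D(v) = v - (-7)*4 = v - 1*(-28) = v + 28 = 28 + v)
S(B) = 1/(28 + B) (S(B) = 1/(B + (28 + 0)) = 1/(B + 28) = 1/(28 + B))
s = -507585/206 (s = ((-148)² + 162*(-148) + 162*(-28) - 148*(-28)) - 1/(28 + 178) = (21904 - 23976 - 4536 + 4144) - 1/206 = -2464 - 1*1/206 = -2464 - 1/206 = -507585/206 ≈ -2464.0)
1/s = 1/(-507585/206) = -206/507585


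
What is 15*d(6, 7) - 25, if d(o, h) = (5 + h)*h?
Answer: 1235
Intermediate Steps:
d(o, h) = h*(5 + h)
15*d(6, 7) - 25 = 15*(7*(5 + 7)) - 25 = 15*(7*12) - 25 = 15*84 - 25 = 1260 - 25 = 1235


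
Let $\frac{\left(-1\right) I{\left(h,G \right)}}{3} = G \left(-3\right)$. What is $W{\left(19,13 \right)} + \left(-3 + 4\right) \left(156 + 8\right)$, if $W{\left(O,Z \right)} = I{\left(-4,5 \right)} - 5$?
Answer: $204$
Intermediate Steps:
$I{\left(h,G \right)} = 9 G$ ($I{\left(h,G \right)} = - 3 G \left(-3\right) = - 3 \left(- 3 G\right) = 9 G$)
$W{\left(O,Z \right)} = 40$ ($W{\left(O,Z \right)} = 9 \cdot 5 - 5 = 45 - 5 = 40$)
$W{\left(19,13 \right)} + \left(-3 + 4\right) \left(156 + 8\right) = 40 + \left(-3 + 4\right) \left(156 + 8\right) = 40 + 1 \cdot 164 = 40 + 164 = 204$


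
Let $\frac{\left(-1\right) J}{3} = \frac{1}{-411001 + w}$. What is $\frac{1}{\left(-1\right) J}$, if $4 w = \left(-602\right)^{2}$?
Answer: $-106800$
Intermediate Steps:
$w = 90601$ ($w = \frac{\left(-602\right)^{2}}{4} = \frac{1}{4} \cdot 362404 = 90601$)
$J = \frac{1}{106800}$ ($J = - \frac{3}{-411001 + 90601} = - \frac{3}{-320400} = \left(-3\right) \left(- \frac{1}{320400}\right) = \frac{1}{106800} \approx 9.3633 \cdot 10^{-6}$)
$\frac{1}{\left(-1\right) J} = \frac{1}{\left(-1\right) \frac{1}{106800}} = \frac{1}{- \frac{1}{106800}} = -106800$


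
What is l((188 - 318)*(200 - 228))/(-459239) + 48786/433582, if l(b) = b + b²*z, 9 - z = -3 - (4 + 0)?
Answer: -45947891439913/99558882049 ≈ -461.51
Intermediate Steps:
z = 16 (z = 9 - (-3 - (4 + 0)) = 9 - (-3 - 1*4) = 9 - (-3 - 4) = 9 - 1*(-7) = 9 + 7 = 16)
l(b) = b + 16*b² (l(b) = b + b²*16 = b + 16*b²)
l((188 - 318)*(200 - 228))/(-459239) + 48786/433582 = (((188 - 318)*(200 - 228))*(1 + 16*((188 - 318)*(200 - 228))))/(-459239) + 48786/433582 = ((-130*(-28))*(1 + 16*(-130*(-28))))*(-1/459239) + 48786*(1/433582) = (3640*(1 + 16*3640))*(-1/459239) + 24393/216791 = (3640*(1 + 58240))*(-1/459239) + 24393/216791 = (3640*58241)*(-1/459239) + 24393/216791 = 211997240*(-1/459239) + 24393/216791 = -211997240/459239 + 24393/216791 = -45947891439913/99558882049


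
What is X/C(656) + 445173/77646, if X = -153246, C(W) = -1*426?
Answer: 671587923/1837622 ≈ 365.47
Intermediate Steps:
C(W) = -426
X/C(656) + 445173/77646 = -153246/(-426) + 445173/77646 = -153246*(-1/426) + 445173*(1/77646) = 25541/71 + 148391/25882 = 671587923/1837622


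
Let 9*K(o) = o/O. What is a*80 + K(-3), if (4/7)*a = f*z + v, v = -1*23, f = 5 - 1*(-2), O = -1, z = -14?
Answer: -50819/3 ≈ -16940.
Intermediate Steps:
f = 7 (f = 5 + 2 = 7)
v = -23
a = -847/4 (a = 7*(7*(-14) - 23)/4 = 7*(-98 - 23)/4 = (7/4)*(-121) = -847/4 ≈ -211.75)
K(o) = -o/9 (K(o) = (o/(-1))/9 = (o*(-1))/9 = (-o)/9 = -o/9)
a*80 + K(-3) = -847/4*80 - 1/9*(-3) = -16940 + 1/3 = -50819/3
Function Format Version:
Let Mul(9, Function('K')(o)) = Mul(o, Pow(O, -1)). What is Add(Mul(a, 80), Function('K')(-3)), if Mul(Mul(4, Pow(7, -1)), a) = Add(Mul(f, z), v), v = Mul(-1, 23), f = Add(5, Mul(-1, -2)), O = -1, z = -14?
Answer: Rational(-50819, 3) ≈ -16940.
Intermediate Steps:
f = 7 (f = Add(5, 2) = 7)
v = -23
a = Rational(-847, 4) (a = Mul(Rational(7, 4), Add(Mul(7, -14), -23)) = Mul(Rational(7, 4), Add(-98, -23)) = Mul(Rational(7, 4), -121) = Rational(-847, 4) ≈ -211.75)
Function('K')(o) = Mul(Rational(-1, 9), o) (Function('K')(o) = Mul(Rational(1, 9), Mul(o, Pow(-1, -1))) = Mul(Rational(1, 9), Mul(o, -1)) = Mul(Rational(1, 9), Mul(-1, o)) = Mul(Rational(-1, 9), o))
Add(Mul(a, 80), Function('K')(-3)) = Add(Mul(Rational(-847, 4), 80), Mul(Rational(-1, 9), -3)) = Add(-16940, Rational(1, 3)) = Rational(-50819, 3)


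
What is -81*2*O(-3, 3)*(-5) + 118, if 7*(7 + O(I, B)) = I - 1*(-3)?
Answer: -5552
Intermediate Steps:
O(I, B) = -46/7 + I/7 (O(I, B) = -7 + (I - 1*(-3))/7 = -7 + (I + 3)/7 = -7 + (3 + I)/7 = -7 + (3/7 + I/7) = -46/7 + I/7)
-81*2*O(-3, 3)*(-5) + 118 = -81*2*(-46/7 + (⅐)*(-3))*(-5) + 118 = -81*2*(-46/7 - 3/7)*(-5) + 118 = -81*2*(-7)*(-5) + 118 = -(-1134)*(-5) + 118 = -81*70 + 118 = -5670 + 118 = -5552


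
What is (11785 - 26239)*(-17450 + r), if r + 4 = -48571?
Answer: 954325350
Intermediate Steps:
r = -48575 (r = -4 - 48571 = -48575)
(11785 - 26239)*(-17450 + r) = (11785 - 26239)*(-17450 - 48575) = -14454*(-66025) = 954325350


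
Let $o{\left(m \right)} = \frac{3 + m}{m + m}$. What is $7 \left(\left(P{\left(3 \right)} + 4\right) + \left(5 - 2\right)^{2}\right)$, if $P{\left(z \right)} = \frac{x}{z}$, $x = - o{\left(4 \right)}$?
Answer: $\frac{2135}{24} \approx 88.958$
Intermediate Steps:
$o{\left(m \right)} = \frac{3 + m}{2 m}$
$x = - \frac{7}{8}$ ($x = - \frac{3 + 4}{2 \cdot 4} = - \frac{7}{2 \cdot 4} = \left(-1\right) \frac{7}{8} = - \frac{7}{8} \approx -0.875$)
$P{\left(z \right)} = - \frac{7}{8 z}$
$7 \left(\left(P{\left(3 \right)} + 4\right) + \left(5 - 2\right)^{2}\right) = 7 \left(\left(- \frac{7}{8 \cdot 3} + 4\right) + \left(5 - 2\right)^{2}\right) = 7 \left(\left(\left(- \frac{7}{8}\right) \frac{1}{3} + 4\right) + 3^{2}\right) = 7 \left(\left(- \frac{7}{24} + 4\right) + 9\right) = 7 \left(\frac{89}{24} + 9\right) = 7 \cdot \frac{305}{24} = \frac{2135}{24}$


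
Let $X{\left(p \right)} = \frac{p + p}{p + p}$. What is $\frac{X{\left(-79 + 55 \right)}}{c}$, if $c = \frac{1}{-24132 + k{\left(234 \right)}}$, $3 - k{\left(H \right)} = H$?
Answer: $-24363$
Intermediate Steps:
$k{\left(H \right)} = 3 - H$
$X{\left(p \right)} = 1$ ($X{\left(p \right)} = \frac{2 p}{2 p} = 2 p \frac{1}{2 p} = 1$)
$c = - \frac{1}{24363}$ ($c = \frac{1}{-24132 + \left(3 - 234\right)} = \frac{1}{-24132 - 231} = \frac{1}{-24363} = - \frac{1}{24363} \approx -4.1046 \cdot 10^{-5}$)
$\frac{X{\left(-79 + 55 \right)}}{c} = 1 \frac{1}{- \frac{1}{24363}} = 1 \left(-24363\right) = -24363$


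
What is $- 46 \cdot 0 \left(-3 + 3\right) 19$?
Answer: $0$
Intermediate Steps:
$- 46 \cdot 0 \left(-3 + 3\right) 19 = - 46 \cdot 0 \cdot 0 \cdot 19 = \left(-46\right) 0 \cdot 19 = 0 \cdot 19 = 0$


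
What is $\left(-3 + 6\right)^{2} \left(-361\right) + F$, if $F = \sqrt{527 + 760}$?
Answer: $-3249 + 3 \sqrt{143} \approx -3213.1$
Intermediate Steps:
$F = 3 \sqrt{143}$ ($F = \sqrt{1287} = 3 \sqrt{143} \approx 35.875$)
$\left(-3 + 6\right)^{2} \left(-361\right) + F = \left(-3 + 6\right)^{2} \left(-361\right) + 3 \sqrt{143} = 3^{2} \left(-361\right) + 3 \sqrt{143} = 9 \left(-361\right) + 3 \sqrt{143} = -3249 + 3 \sqrt{143}$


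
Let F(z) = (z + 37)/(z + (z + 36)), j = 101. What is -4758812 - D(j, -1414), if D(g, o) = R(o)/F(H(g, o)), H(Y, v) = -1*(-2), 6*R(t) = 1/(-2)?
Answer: -556780994/117 ≈ -4.7588e+6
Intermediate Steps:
R(t) = -1/12 (R(t) = (⅙)/(-2) = (⅙)*(-½) = -1/12)
H(Y, v) = 2
F(z) = (37 + z)/(36 + 2*z) (F(z) = (37 + z)/(z + (36 + z)) = (37 + z)/(36 + 2*z))
D(g, o) = -10/117 (D(g, o) = -2*(18 + 2)/(37 + 2)/12 = -1/(12*((½)*39/20)) = -1/(12*((½)*(1/20)*39)) = -1/(12*39/40) = -1/12*40/39 = -10/117)
-4758812 - D(j, -1414) = -4758812 - 1*(-10/117) = -4758812 + 10/117 = -556780994/117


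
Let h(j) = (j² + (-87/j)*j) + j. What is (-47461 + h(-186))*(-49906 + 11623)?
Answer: 502962054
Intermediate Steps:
h(j) = -87 + j + j² (h(j) = (j² - 87) + j = (-87 + j²) + j = -87 + j + j²)
(-47461 + h(-186))*(-49906 + 11623) = (-47461 + (-87 - 186 + (-186)²))*(-49906 + 11623) = (-47461 + (-87 - 186 + 34596))*(-38283) = (-47461 + 34323)*(-38283) = -13138*(-38283) = 502962054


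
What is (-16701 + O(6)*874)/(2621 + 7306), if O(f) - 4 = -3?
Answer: -15827/9927 ≈ -1.5943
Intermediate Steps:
O(f) = 1 (O(f) = 4 - 3 = 1)
(-16701 + O(6)*874)/(2621 + 7306) = (-16701 + 1*874)/(2621 + 7306) = (-16701 + 874)/9927 = -15827*1/9927 = -15827/9927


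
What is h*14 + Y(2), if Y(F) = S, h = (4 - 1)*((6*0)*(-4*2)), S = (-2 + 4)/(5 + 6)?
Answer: 2/11 ≈ 0.18182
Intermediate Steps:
S = 2/11 ≈ 0.18182
h = 0 (h = 3*(0*(-8)) = 3*0 = 0)
Y(F) = 2/11
h*14 + Y(2) = 0*14 + 2/11 = 0 + 2/11 = 2/11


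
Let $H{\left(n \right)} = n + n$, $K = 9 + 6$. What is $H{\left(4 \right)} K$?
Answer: $120$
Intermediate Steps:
$K = 15$
$H{\left(n \right)} = 2 n$
$H{\left(4 \right)} K = 2 \cdot 4 \cdot 15 = 8 \cdot 15 = 120$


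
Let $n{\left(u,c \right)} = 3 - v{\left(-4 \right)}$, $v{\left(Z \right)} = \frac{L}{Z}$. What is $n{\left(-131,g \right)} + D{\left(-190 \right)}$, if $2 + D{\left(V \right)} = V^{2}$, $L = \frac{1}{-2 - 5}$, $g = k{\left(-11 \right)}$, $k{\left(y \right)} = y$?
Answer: $\frac{1010827}{28} \approx 36101.0$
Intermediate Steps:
$g = -11$
$L = - \frac{1}{7}$ ($L = \frac{1}{-7} = - \frac{1}{7} \approx -0.14286$)
$v{\left(Z \right)} = - \frac{1}{7 Z}$
$n{\left(u,c \right)} = \frac{83}{28}$ ($n{\left(u,c \right)} = 3 - - \frac{1}{7 \left(-4\right)} = 3 - \left(- \frac{1}{7}\right) \left(- \frac{1}{4}\right) = 3 - \frac{1}{28} = \frac{83}{28}$)
$D{\left(V \right)} = -2 + V^{2}$
$n{\left(-131,g \right)} + D{\left(-190 \right)} = \frac{83}{28} - \left(2 - \left(-190\right)^{2}\right) = \frac{83}{28} + \left(-2 + 36100\right) = \frac{83}{28} + 36098 = \frac{1010827}{28}$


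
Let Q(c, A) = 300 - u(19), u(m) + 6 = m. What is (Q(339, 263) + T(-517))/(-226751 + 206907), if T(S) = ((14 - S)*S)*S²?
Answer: 18344511754/4961 ≈ 3.6977e+6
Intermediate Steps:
u(m) = -6 + m
Q(c, A) = 287 (Q(c, A) = 300 - (-6 + 19) = 300 - 1*13 = 300 - 13 = 287)
T(S) = S³*(14 - S) (T(S) = (S*(14 - S))*S² = S³*(14 - S))
(Q(339, 263) + T(-517))/(-226751 + 206907) = (287 + (-517)³*(14 - 1*(-517)))/(-226751 + 206907) = (287 - 138188413*(14 + 517))/(-19844) = (287 - 138188413*531)*(-1/19844) = (287 - 73378047303)*(-1/19844) = -73378047016*(-1/19844) = 18344511754/4961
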